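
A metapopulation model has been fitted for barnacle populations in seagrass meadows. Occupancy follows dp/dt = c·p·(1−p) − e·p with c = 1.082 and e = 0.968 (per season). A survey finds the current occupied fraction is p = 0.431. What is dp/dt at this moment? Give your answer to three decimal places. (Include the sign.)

Colonization term: c·p·(1−p) = 1.082×0.431×0.5690 = 0.26535.
Extinction term: e·p = 0.41721.
dp/dt = 0.26535 − 0.41721 = -0.15186.

-0.152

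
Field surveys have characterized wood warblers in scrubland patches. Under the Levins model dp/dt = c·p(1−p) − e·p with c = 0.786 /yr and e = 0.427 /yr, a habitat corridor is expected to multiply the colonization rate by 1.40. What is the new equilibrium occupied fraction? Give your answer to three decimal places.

0.612

Before: p* = 1 − 0.427/0.786 = 0.4567.
After the change, c = 1.1004, e = 0.427, so p* = 1 − 0.427/1.1004 = 0.6120.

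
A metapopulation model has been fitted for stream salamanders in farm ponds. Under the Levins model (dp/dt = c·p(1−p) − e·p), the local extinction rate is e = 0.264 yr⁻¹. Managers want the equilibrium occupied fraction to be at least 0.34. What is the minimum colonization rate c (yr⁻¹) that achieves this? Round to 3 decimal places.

p* = 1 − e/c ≥ 0.34 requires e/c ≤ 0.6600, i.e. c ≥ e/0.6600.
c_min = 0.264/0.6600 = 0.4000.

0.400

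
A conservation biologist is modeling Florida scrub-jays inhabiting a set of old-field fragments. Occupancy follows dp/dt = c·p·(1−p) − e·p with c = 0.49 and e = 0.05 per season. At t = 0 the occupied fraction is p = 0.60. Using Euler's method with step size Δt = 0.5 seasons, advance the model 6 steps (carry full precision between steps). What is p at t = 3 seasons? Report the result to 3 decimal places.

Update rule: p ← p + [c·p·(1−p) − e·p]·Δt with Δt = 0.5.
t = 0.5: p = 0.60000 + (+0.04380) = 0.64380
t = 1: p = 0.64380 + (+0.04009) = 0.68389
t = 1.5: p = 0.68389 + (+0.03587) = 0.71976
t = 2: p = 0.71976 + (+0.03142) = 0.75118
t = 2.5: p = 0.75118 + (+0.02701) = 0.77819
t = 3: p = 0.77819 + (+0.02283) = 0.80103

0.801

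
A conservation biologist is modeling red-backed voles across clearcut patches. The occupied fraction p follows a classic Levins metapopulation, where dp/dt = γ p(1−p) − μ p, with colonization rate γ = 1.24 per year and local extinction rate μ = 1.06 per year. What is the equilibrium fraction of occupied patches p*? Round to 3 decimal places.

Setting dp/dt = 0 and dividing through by p* gives γ·(1−p*) = μ.
So p* = 1 − μ/γ = 1 − 1.06/1.24 = 1 − 0.8548 = 0.1452.

0.145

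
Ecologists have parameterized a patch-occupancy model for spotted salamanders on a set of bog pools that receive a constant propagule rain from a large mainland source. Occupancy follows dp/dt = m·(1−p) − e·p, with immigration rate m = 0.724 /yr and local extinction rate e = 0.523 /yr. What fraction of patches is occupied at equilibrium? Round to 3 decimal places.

Setting dp/dt = 0: m − m·p* = e·p*, so m = (m+e)·p*.
p* = m/(m+e) = 0.724/(0.724+0.523) = 0.724/1.2470 = 0.5806.

0.581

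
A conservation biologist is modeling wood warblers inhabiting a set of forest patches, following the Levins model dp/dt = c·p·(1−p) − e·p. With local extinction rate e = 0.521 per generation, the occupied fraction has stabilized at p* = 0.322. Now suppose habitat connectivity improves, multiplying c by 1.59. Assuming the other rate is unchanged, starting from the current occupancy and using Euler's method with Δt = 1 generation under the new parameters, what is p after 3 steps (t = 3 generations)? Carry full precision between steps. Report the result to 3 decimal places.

Balance c(1−p*) = e gives c = e/(1 − 0.32200) = 0.521/0.67800 = 0.76844.
Starting from p₀ = 0.32200; update p ← p + (dp/dt)·Δt with the new parameters.
  1  |  dp/dt·Δt = +0.098980  |  p_1 = 0.420980
  2  |  dp/dt·Δt = +0.078494  |  p_2 = 0.499473
  3  |  dp/dt·Δt = +0.045228  |  p_3 = 0.544701

0.545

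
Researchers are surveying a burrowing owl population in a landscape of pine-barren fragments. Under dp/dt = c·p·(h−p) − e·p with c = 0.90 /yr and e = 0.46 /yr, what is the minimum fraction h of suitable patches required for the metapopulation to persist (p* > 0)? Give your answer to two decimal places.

p* = h − e/c is positive only when h > e/c.
h_min = e/c = 0.46/0.90 = 0.5111.

0.51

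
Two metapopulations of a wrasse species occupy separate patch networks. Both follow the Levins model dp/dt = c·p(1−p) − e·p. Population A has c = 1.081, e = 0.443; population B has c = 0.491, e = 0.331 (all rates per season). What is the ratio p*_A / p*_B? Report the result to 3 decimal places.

A: p*_A = 1 − 0.443/1.081 = 0.5902.
B: p*_B = 1 − 0.331/0.491 = 0.3259.
p*_A / p*_B = 0.5902/0.3259 = 1.8112.

1.811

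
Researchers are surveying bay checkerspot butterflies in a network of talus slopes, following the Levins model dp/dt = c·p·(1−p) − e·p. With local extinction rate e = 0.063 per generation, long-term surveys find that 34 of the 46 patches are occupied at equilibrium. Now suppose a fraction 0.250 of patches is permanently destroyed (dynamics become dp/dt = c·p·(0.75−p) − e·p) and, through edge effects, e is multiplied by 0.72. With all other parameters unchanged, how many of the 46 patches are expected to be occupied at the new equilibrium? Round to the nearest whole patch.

Observed p* = 34/46 = 0.73913.
Balance c(1−p*) = e gives c = e/(1 − 0.73913) = 0.063/0.26087 = 0.24150.
New p* = 0.75 − e/c = 0.75 − 0.04536/0.24150 = 0.56217.
Expected occupied = 46 × 0.56217 = 25.86 ≈ 26.

26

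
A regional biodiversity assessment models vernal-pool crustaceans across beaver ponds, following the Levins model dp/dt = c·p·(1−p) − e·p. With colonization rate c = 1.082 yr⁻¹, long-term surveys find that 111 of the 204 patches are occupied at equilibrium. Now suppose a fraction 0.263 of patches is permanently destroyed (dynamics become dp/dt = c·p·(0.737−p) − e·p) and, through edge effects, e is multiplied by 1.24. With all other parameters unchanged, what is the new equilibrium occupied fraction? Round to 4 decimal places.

Observed p* = 111/204 = 0.54412.
Balance c(1−p*) = e gives e = 1.082×(1 − 0.54412) = 0.49326.
New p* = 0.737 − e/c = 0.737 − 0.61164/1.08200 = 0.17171.

0.1717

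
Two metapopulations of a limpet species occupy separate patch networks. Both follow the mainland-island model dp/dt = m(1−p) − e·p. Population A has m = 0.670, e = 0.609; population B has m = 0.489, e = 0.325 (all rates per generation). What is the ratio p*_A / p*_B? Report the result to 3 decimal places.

A: p*_A = m/(m+e) = 0.670/1.2790 = 0.5238.
B: p*_B = 0.489/0.8140 = 0.6007.
p*_A / p*_B = 0.5238/0.6007 = 0.8720.

0.872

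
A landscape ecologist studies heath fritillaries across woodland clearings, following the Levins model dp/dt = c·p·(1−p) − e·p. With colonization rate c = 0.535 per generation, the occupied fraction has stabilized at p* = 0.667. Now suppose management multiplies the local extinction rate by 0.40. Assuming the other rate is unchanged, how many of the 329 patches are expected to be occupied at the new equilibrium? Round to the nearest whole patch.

285

Balance c(1−p*) = e gives e = 0.535×(1 − 0.66700) = 0.17815.
New p* = 1 − e/c = 1 − 0.07126/0.53500 = 0.86680.
Expected occupied = 329 × 0.86680 = 285.18 ≈ 285.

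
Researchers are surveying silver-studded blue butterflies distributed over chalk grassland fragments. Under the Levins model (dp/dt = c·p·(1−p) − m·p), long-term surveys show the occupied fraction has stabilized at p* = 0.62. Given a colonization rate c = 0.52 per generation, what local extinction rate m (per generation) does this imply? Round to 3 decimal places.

At equilibrium c(1−p*) = m.
m = 0.52 × (1 − 0.62) = 0.52 × 0.3800 = 0.1976.

0.198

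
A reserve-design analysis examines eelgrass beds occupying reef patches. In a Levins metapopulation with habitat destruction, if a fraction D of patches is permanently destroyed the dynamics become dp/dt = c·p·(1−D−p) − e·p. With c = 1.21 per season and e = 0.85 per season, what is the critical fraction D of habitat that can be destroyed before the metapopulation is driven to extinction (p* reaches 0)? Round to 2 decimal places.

The nontrivial equilibrium is p* = (1−D) − e/c; extinction occurs when this hits zero.
So D_crit = 1 − e/c = 1 − 0.85/1.21 = 1 − 0.7025 = 0.2975.
This equals the undisturbed p*, a classic result of Lande's extension.

0.30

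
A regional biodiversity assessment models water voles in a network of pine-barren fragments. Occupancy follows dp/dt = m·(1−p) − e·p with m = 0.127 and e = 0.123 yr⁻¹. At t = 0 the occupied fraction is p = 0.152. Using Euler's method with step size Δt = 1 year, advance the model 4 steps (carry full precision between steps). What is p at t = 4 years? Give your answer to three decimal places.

Update rule: p ← p + [m·(1−p) − e·p]·Δt with Δt = 1.
p: 0.15200 → 0.24100  (Δp = +0.08900)
p: 0.24100 → 0.30775  (Δp = +0.06675)
p: 0.30775 → 0.35781  (Δp = +0.05006)
p: 0.35781 → 0.39536  (Δp = +0.03755)

0.395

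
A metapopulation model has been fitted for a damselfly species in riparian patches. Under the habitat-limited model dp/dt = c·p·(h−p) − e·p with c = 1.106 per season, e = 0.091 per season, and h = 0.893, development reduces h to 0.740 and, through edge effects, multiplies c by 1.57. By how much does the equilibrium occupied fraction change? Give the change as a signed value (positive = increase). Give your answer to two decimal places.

Before: p* = h − e/c = 0.893 − 0.091/1.106 = 0.893 − 0.0823 = 0.8107.
After: c = 1.73642, e = 0.091, h = 0.740; p* = 0.740 − 0.091/1.73642 = 0.6876.
Δp* = 0.6876 − 0.8107 = -0.1231.

-0.12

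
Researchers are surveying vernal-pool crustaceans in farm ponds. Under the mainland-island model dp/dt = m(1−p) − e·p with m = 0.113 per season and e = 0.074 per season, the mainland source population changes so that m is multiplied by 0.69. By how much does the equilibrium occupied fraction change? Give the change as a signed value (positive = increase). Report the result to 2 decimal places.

-0.09

Before: p* = 0.113/(0.113+0.074) = 0.6043.
After: m = 0.07797, e = 0.074; p* = 0.07797/0.1520 = 0.5131.
Δp* = 0.5131 − 0.6043 = -0.0912.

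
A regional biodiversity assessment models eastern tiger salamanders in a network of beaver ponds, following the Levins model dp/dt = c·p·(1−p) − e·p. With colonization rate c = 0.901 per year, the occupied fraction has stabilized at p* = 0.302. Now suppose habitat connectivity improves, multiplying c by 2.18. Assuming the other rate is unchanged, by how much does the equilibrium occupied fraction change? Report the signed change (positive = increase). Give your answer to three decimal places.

Balance c(1−p*) = e gives e = 0.901×(1 − 0.30200) = 0.62890.
New p* = 1 − e/c = 1 − 0.62890/1.96418 = 0.67982.
Δp* = 0.67982 − 0.30200 = +0.37782.

0.378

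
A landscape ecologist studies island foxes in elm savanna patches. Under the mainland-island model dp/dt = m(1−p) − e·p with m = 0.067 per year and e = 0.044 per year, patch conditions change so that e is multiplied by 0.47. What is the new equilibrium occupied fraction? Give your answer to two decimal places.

0.76

Before: p* = 0.067/(0.067+0.044) = 0.6036.
After: m = 0.067, e = 0.02068; p* = 0.067/0.0877 = 0.7641.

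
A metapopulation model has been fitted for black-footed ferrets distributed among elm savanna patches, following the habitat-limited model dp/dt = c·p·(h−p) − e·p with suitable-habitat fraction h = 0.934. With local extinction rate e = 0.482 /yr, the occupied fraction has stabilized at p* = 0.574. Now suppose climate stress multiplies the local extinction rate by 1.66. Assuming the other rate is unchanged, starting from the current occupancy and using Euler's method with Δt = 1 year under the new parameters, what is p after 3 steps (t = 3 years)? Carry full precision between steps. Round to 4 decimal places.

Balance c(h−p*) = e gives c = e/(0.934 − 0.57400) = 0.482/0.36000 = 1.33889.
Starting from p₀ = 0.57400; update p ← p + (dp/dt)·Δt with the new parameters.
t = 1: p = 0.57400 + (-0.18260) = 0.39140
t = 2: p = 0.39140 + (-0.02882) = 0.36258
t = 3: p = 0.36258 + (-0.01271) = 0.34987

0.3499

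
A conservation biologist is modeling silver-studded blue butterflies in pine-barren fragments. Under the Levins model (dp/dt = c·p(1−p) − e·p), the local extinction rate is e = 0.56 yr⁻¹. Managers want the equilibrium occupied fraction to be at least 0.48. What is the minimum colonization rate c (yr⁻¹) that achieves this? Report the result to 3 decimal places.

1.077

p* = 1 − e/c ≥ 0.48 requires e/c ≤ 0.5200, i.e. c ≥ e/0.5200.
c_min = 0.56/0.5200 = 1.0769.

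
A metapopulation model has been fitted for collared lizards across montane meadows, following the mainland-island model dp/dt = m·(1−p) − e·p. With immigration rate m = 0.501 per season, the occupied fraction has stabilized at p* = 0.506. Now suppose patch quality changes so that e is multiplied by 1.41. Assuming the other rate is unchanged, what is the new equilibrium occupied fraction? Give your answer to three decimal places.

Balance m(1−p*) = e·p* gives e = m(1−p*)/p* = 0.501×0.49400/0.50600 = 0.48912.
New p* = m/(m+e) = 0.50100/(0.50100+0.68966) = 0.42078.

0.421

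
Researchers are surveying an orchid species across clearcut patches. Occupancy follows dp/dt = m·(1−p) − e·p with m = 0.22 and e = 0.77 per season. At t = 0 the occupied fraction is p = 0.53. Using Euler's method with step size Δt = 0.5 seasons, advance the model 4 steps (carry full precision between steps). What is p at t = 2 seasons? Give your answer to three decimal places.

0.242

Update rule: p ← p + [m·(1−p) − e·p]·Δt with Δt = 0.5.
step 1: Δp = -0.15235, p = 0.37765
step 2: Δp = -0.07694, p = 0.30071
step 3: Δp = -0.03885, p = 0.26186
step 4: Δp = -0.01962, p = 0.24224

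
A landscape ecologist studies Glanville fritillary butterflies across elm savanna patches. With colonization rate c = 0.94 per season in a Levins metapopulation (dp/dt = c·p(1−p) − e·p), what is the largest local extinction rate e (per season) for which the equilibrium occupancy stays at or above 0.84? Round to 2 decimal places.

1 − e/c ≥ 0.84 ⇒ e ≤ c(1 − 0.84) = 0.94 × 0.1600.
e_max = 0.1504.

0.15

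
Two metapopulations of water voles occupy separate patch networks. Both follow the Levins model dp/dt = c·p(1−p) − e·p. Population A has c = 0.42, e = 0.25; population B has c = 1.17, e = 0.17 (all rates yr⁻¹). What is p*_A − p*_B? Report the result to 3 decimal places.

-0.450

A: p*_A = 1 − 0.25/0.42 = 0.4048.
B: p*_B = 1 − 0.17/1.17 = 0.8547.
p*_A − p*_B = 0.4048 − 0.8547 = -0.4499.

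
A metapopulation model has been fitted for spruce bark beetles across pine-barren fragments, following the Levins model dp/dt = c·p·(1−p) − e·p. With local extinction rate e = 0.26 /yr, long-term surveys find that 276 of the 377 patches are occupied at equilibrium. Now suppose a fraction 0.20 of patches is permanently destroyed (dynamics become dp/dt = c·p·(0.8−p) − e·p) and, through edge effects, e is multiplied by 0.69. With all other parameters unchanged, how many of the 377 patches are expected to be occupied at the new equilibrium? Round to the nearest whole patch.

232

Observed p* = 276/377 = 0.73210.
Balance c(1−p*) = e gives c = e/(1 − 0.73210) = 0.26/0.26790 = 0.97051.
New p* = 0.8 − e/c = 0.8 − 0.17940/0.97051 = 0.61515.
Expected occupied = 377 × 0.61515 = 231.91 ≈ 232.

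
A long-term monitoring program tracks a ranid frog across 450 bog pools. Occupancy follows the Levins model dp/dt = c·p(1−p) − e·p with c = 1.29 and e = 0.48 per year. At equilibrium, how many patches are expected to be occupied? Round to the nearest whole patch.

283

p* = 1 − e/c = 1 − 0.48/1.29 = 0.6279.
Expected occupied patches = N × p* = 450 × 0.6279 = 282.56 ≈ 283.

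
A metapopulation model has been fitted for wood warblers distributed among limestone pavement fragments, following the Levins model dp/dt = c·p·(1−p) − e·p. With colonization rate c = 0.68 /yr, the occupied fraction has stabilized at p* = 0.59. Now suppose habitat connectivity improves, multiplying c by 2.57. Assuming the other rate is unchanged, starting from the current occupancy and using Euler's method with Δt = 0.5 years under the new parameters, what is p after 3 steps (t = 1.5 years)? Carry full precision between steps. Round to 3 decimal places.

0.827

Balance c(1−p*) = e gives e = 0.68×(1 − 0.59000) = 0.27880.
Starting from p₀ = 0.59000; update p ← p + (dp/dt)·Δt with the new parameters.
t = 0.5: p = 0.59000 + (+0.12913) = 0.71913
t = 1: p = 0.71913 + (+0.07625) = 0.79537
t = 1.5: p = 0.79537 + (+0.03134) = 0.82671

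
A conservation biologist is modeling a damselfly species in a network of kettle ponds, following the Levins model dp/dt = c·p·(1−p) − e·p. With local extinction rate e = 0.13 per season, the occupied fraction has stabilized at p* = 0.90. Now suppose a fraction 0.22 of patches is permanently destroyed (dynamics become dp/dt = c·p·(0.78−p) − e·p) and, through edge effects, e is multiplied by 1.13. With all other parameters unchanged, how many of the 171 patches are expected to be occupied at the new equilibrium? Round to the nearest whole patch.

114

Balance c(1−p*) = e gives c = e/(1 − 0.90000) = 0.13/0.10000 = 1.30000.
New p* = 0.78 − e/c = 0.78 − 0.14690/1.30000 = 0.66700.
Expected occupied = 171 × 0.66700 = 114.06 ≈ 114.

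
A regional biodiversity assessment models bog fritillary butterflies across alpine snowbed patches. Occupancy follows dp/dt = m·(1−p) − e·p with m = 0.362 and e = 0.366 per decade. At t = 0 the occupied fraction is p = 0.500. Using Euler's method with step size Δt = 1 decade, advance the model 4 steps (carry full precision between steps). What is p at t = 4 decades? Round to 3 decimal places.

Update rule: p ← p + [m·(1−p) − e·p]·Δt with Δt = 1.
p: 0.50000 → 0.49800  (Δp = -0.00200)
p: 0.49800 → 0.49746  (Δp = -0.00054)
p: 0.49746 → 0.49731  (Δp = -0.00015)
p: 0.49731 → 0.49727  (Δp = -0.00004)

0.497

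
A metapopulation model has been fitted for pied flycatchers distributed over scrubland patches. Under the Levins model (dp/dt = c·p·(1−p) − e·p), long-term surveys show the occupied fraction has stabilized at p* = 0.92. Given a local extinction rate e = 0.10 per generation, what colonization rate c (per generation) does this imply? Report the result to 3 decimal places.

At equilibrium c(1−p*) = e, so c = e/(1−p*).
c = 0.10/(1 − 0.92) = 0.10/0.0800 = 1.2500.

1.250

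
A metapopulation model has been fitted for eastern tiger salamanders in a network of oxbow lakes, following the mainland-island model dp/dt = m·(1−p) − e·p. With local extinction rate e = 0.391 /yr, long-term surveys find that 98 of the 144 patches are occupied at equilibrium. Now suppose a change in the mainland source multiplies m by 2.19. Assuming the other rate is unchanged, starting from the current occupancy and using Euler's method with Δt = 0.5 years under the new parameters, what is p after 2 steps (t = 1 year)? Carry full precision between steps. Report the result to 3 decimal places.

Observed p* = 98/144 = 0.68056.
Balance m(1−p*) = e·p* gives m = e·p*/(1−p*) = 0.391×0.68056/0.31944 = 0.83300.
Starting from p₀ = 0.68056; update p ← p + (dp/dt)·Δt with the new parameters.
t = 0.5: p = 0.68056 + (+0.15833) = 0.83888
t = 1: p = 0.83888 + (-0.01704) = 0.82184

0.822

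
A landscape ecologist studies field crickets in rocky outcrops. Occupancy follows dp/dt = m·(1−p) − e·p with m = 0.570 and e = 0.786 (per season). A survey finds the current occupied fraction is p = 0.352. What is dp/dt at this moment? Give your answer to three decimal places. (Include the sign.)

0.093

Colonization term: m·(1−p) = 0.570×0.6480 = 0.36936.
Extinction term: e·p = 0.27667.
dp/dt = 0.36936 − 0.27667 = 0.09269.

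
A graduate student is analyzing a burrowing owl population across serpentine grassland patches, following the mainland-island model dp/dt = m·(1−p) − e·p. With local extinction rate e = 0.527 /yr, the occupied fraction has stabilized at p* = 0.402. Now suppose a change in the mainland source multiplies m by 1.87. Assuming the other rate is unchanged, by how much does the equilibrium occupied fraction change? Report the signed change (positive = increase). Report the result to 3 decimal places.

0.155

Balance m(1−p*) = e·p* gives m = e·p*/(1−p*) = 0.527×0.40200/0.59800 = 0.35427.
New p* = m/(m+e) = 0.66248/(0.66248+0.52700) = 0.55695.
Δp* = 0.55695 − 0.40200 = +0.15495.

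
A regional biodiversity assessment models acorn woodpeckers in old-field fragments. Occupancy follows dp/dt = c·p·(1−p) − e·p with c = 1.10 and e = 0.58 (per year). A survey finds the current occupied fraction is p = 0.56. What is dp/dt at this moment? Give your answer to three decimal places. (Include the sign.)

Colonization term: c·p·(1−p) = 1.10×0.56×0.4400 = 0.27104.
Extinction term: e·p = 0.32480.
dp/dt = 0.27104 − 0.32480 = -0.05376.

-0.054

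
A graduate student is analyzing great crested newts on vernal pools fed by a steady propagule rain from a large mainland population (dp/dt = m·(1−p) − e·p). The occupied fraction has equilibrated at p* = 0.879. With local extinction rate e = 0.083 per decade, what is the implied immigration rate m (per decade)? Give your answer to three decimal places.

0.603

At equilibrium m(1−p*) = e·p*, so m = e·p*/(1−p*).
m = 0.083 × 0.879 / 0.1210 = 0.0730/0.1210 = 0.6030.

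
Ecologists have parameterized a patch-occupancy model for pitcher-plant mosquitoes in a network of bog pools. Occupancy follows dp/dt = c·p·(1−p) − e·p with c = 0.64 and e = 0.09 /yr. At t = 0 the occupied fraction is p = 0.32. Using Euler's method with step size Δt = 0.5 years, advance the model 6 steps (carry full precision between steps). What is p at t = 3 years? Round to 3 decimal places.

Update rule: p ← p + [c·p·(1−p) − e·p]·Δt with Δt = 0.5.
  1  |  dp/dt·Δt = +0.055232  |  p_1 = 0.375232
  2  |  dp/dt·Δt = +0.058133  |  p_2 = 0.433365
  3  |  dp/dt·Δt = +0.059078  |  p_3 = 0.492443
  4  |  dp/dt·Δt = +0.057822  |  p_4 = 0.550265
  5  |  dp/dt·Δt = +0.054430  |  p_5 = 0.604694
  6  |  dp/dt·Δt = +0.049281  |  p_6 = 0.653975

0.654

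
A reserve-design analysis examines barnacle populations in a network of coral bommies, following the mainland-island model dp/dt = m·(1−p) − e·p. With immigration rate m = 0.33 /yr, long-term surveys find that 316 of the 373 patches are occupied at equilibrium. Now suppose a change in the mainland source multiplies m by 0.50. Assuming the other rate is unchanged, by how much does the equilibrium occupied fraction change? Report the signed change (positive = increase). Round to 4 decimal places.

-0.1123

Observed p* = 316/373 = 0.84718.
Balance m(1−p*) = e·p* gives e = m(1−p*)/p* = 0.33×0.15282/0.84718 = 0.05953.
New p* = m/(m+e) = 0.16500/(0.16500+0.05953) = 0.73487.
Δp* = 0.73487 − 0.84718 = -0.11231.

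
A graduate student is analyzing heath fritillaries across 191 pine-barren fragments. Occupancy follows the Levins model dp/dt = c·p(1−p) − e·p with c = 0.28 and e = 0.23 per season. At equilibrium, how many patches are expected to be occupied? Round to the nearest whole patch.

p* = 1 − e/c = 1 − 0.23/0.28 = 0.1786.
Expected occupied patches = N × p* = 191 × 0.1786 = 34.11 ≈ 34.

34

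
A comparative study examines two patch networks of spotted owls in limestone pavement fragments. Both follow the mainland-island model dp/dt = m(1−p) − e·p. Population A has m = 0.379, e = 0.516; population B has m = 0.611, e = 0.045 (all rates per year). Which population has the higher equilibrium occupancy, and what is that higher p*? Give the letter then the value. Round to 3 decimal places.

B, 0.931

A: p*_A = m/(m+e) = 0.379/0.8950 = 0.4235.
B: p*_B = 0.611/0.6560 = 0.9314.
B is higher at 0.9314.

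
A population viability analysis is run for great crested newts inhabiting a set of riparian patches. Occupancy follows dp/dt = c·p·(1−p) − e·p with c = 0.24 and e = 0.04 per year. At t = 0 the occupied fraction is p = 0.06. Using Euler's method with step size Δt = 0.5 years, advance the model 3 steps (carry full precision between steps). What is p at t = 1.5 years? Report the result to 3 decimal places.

0.078

Update rule: p ← p + [c·p·(1−p) − e·p]·Δt with Δt = 0.5.
  1  |  dp/dt·Δt = +0.005568  |  p_1 = 0.065568
  2  |  dp/dt·Δt = +0.006041  |  p_2 = 0.071609
  3  |  dp/dt·Δt = +0.006546  |  p_3 = 0.078154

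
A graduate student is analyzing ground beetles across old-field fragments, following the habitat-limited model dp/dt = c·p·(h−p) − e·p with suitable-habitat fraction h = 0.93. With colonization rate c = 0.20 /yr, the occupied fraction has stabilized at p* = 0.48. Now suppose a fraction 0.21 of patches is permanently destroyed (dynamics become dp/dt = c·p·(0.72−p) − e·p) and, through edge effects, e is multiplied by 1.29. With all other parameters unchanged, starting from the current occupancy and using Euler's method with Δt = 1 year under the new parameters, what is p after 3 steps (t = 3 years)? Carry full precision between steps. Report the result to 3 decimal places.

0.396

Balance c(h−p*) = e gives e = 0.20×(0.93 − 0.48000) = 0.09000.
Starting from p₀ = 0.48000; update p ← p + (dp/dt)·Δt with the new parameters.
p: 0.48000 → 0.44731  (Δp = -0.03269)
p: 0.44731 → 0.41977  (Δp = -0.02754)
p: 0.41977 → 0.39624  (Δp = -0.02353)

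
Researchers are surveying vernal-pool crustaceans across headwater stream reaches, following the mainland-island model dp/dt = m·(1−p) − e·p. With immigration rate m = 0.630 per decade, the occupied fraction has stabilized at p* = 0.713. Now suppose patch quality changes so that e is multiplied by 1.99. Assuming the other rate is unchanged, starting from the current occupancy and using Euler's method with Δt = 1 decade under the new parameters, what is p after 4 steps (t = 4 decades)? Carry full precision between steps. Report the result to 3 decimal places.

Balance m(1−p*) = e·p* gives e = m(1−p*)/p* = 0.630×0.28700/0.71300 = 0.25359.
Starting from p₀ = 0.71300; update p ← p + (dp/dt)·Δt with the new parameters.
t = 1: p = 0.71300 + (-0.17900) = 0.53400
t = 2: p = 0.53400 + (+0.02410) = 0.55810
t = 3: p = 0.55810 + (-0.00325) = 0.55485
t = 4: p = 0.55485 + (+0.00044) = 0.55529

0.555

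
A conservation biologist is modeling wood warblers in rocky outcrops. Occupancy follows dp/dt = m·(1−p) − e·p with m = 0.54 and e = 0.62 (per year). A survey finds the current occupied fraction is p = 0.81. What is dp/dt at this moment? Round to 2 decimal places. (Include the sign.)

Colonization term: m·(1−p) = 0.54×0.1900 = 0.10260.
Extinction term: e·p = 0.50220.
dp/dt = 0.10260 − 0.50220 = -0.39960.

-0.40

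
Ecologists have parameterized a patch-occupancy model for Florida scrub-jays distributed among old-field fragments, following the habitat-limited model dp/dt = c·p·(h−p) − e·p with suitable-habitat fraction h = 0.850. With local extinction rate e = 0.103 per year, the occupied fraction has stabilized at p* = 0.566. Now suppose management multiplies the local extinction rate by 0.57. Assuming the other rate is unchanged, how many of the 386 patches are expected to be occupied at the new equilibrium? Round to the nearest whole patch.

266

Balance c(h−p*) = e gives c = e/(0.85 − 0.56600) = 0.103/0.28400 = 0.36268.
New p* = 0.85 − e/c = 0.85 − 0.05871/0.36268 = 0.68812.
Expected occupied = 386 × 0.68812 = 265.61 ≈ 266.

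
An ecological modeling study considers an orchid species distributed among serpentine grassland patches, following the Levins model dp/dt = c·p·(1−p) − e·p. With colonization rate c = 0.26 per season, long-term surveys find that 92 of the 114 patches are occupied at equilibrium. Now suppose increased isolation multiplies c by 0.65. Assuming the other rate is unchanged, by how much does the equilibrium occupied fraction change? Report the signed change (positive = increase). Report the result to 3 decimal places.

-0.104

Observed p* = 92/114 = 0.80702.
Balance c(1−p*) = e gives e = 0.26×(1 − 0.80702) = 0.05017.
New p* = 1 − e/c = 1 − 0.05017/0.16900 = 0.70314.
Δp* = 0.70314 − 0.80702 = -0.10388.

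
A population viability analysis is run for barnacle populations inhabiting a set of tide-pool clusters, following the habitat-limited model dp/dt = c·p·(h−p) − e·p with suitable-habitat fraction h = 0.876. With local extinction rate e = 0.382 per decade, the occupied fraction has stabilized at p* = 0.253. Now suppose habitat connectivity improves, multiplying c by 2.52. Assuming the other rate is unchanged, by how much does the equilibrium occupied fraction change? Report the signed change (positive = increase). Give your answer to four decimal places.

0.3758

Balance c(h−p*) = e gives c = e/(0.876 − 0.25300) = 0.382/0.62300 = 0.61316.
New p* = 0.876 − e/c = 0.876 − 0.38200/1.54516 = 0.62878.
Δp* = 0.62878 − 0.25300 = +0.37578.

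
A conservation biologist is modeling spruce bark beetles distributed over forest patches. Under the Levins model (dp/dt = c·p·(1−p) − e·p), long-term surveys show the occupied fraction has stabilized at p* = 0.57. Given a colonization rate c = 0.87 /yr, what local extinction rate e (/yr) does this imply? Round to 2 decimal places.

0.37

At equilibrium c(1−p*) = e.
e = 0.87 × (1 − 0.57) = 0.87 × 0.4300 = 0.3741.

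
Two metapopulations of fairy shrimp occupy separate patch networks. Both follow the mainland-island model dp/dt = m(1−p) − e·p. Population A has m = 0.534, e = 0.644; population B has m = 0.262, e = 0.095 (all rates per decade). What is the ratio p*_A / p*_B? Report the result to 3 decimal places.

A: p*_A = m/(m+e) = 0.534/1.1780 = 0.4533.
B: p*_B = 0.262/0.3570 = 0.7339.
p*_A / p*_B = 0.4533/0.7339 = 0.6177.

0.618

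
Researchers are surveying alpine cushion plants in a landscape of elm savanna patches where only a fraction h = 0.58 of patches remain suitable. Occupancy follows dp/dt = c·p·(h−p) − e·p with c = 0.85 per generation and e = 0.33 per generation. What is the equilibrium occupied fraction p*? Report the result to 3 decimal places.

0.192

Setting dp/dt = 0 and dividing by p* gives c·(h−p*) = e.
So p* = h − e/c = 0.58 − 0.33/0.85 = 0.58 − 0.3882 = 0.1918.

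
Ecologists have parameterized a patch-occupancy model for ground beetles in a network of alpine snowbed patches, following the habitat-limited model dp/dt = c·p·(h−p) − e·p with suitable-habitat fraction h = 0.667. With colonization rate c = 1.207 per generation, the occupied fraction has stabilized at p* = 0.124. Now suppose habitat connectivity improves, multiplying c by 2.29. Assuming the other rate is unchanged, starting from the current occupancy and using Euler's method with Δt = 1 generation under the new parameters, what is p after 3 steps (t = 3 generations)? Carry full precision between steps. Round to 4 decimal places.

Balance c(h−p*) = e gives e = 1.207×(0.667 − 0.12400) = 0.65540.
Starting from p₀ = 0.12400; update p ← p + (dp/dt)·Δt with the new parameters.
p: 0.12400 → 0.22884  (Δp = +0.10484)
p: 0.22884 → 0.35600  (Δp = +0.12716)
p: 0.35600 → 0.42870  (Δp = +0.07270)

0.4287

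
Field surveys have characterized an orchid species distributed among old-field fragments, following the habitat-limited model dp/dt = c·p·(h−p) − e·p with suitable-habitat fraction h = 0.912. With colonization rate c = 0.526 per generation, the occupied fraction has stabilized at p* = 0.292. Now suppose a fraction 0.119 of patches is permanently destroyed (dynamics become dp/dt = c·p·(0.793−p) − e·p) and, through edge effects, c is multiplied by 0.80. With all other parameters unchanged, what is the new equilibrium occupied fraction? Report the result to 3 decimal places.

0.018

Balance c(h−p*) = e gives e = 0.526×(0.912 − 0.29200) = 0.32612.
New p* = 0.793 − e/c = 0.793 − 0.32612/0.42080 = 0.01800.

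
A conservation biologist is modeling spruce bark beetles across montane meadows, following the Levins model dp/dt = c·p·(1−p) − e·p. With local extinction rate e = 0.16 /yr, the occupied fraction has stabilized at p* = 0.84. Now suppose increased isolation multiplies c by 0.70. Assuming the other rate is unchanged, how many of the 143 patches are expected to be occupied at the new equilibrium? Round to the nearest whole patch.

Balance c(1−p*) = e gives c = e/(1 − 0.84000) = 0.16/0.16000 = 1.00000.
New p* = 1 − e/c = 1 − 0.16000/0.70000 = 0.77143.
Expected occupied = 143 × 0.77143 = 110.31 ≈ 110.

110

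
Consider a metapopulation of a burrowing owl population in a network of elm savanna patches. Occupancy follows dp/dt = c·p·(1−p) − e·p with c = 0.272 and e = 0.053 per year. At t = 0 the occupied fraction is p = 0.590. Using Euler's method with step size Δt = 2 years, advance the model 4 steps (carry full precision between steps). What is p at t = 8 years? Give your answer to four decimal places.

Update rule: p ← p + [c·p·(1−p) − e·p]·Δt with Δt = 2.
p: 0.59000 → 0.65905  (Δp = +0.06905)
p: 0.65905 → 0.71143  (Δp = +0.05238)
p: 0.71143 → 0.74770  (Δp = +0.03627)
p: 0.74770 → 0.77107  (Δp = +0.02337)

0.7711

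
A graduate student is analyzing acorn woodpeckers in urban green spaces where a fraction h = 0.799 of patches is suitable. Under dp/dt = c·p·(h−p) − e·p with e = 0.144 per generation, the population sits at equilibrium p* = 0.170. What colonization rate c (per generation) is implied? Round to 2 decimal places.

0.23

At equilibrium c(h−p*) = e, so c = e/(h−p*).
c = 0.144/(0.799 − 0.170) = 0.144/0.6290 = 0.2289.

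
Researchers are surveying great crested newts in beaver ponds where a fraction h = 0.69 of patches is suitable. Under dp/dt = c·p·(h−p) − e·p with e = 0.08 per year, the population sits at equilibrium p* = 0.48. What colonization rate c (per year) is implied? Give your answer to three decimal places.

At equilibrium c(h−p*) = e, so c = e/(h−p*).
c = 0.08/(0.69 − 0.48) = 0.08/0.2100 = 0.3810.

0.381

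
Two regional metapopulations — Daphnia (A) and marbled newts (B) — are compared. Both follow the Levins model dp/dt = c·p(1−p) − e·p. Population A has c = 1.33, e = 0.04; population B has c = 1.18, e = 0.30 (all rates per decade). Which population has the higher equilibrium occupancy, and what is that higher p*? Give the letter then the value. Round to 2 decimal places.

A: p*_A = 1 − 0.04/1.33 = 0.9699.
B: p*_B = 1 − 0.30/1.18 = 0.7458.
A is higher at 0.9699.

A, 0.97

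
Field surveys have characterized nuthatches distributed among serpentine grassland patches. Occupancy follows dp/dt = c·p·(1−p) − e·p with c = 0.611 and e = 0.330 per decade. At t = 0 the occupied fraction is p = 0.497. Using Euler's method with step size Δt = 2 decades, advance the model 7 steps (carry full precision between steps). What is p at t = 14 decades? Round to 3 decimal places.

0.460

Update rule: p ← p + [c·p·(1−p) − e·p]·Δt with Δt = 2.
p: 0.49700 → 0.47447  (Δp = -0.02253)
p: 0.47447 → 0.46602  (Δp = -0.00845)
p: 0.46602 → 0.46254  (Δp = -0.00349)
p: 0.46254 → 0.46105  (Δp = -0.00149)
p: 0.46105 → 0.46040  (Δp = -0.00065)
p: 0.46040 → 0.46012  (Δp = -0.00028)
p: 0.46012 → 0.46000  (Δp = -0.00012)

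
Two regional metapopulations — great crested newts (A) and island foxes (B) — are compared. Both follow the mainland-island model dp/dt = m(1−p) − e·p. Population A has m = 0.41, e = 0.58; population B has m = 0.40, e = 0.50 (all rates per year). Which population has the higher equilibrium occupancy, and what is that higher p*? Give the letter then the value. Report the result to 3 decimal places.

B, 0.444

A: p*_A = m/(m+e) = 0.41/0.9900 = 0.4141.
B: p*_B = 0.40/0.9000 = 0.4444.
B is higher at 0.4444.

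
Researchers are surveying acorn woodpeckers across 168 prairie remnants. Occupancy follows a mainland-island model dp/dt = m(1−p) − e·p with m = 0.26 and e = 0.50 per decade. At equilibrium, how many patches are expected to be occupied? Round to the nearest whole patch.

57

p* = m/(m+e) = 0.26/0.7600 = 0.3421.
Expected occupied patches = N × p* = 168 × 0.3421 = 57.47 ≈ 57.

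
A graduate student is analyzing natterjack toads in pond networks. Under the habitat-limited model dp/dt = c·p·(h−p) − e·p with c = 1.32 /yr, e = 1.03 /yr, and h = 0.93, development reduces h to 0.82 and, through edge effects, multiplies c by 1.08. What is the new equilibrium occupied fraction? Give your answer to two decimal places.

Before: p* = h − e/c = 0.93 − 1.03/1.32 = 0.93 − 0.7803 = 0.1497.
After: c = 1.4256, e = 1.03, h = 0.82; p* = 0.82 − 1.03/1.4256 = 0.0975.

0.10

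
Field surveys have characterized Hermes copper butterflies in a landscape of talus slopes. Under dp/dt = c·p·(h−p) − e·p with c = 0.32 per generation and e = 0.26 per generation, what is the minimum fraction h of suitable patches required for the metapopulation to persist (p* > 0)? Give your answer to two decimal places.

p* = h − e/c is positive only when h > e/c.
h_min = e/c = 0.26/0.32 = 0.8125.

0.81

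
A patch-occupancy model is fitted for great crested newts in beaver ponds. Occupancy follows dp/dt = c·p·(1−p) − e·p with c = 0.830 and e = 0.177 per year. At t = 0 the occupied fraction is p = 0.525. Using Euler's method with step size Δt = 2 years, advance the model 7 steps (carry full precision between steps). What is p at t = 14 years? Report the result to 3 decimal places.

Update rule: p ← p + [c·p·(1−p) − e·p]·Δt with Δt = 2.
step 1: Δp = +0.22811, p = 0.75311
step 2: Δp = +0.04205, p = 0.79516
step 3: Δp = -0.01111, p = 0.78405
step 4: Δp = +0.00350, p = 0.78756
step 5: Δp = -0.00106, p = 0.78650
step 6: Δp = +0.00033, p = 0.78682
step 7: Δp = -0.00010, p = 0.78672

0.787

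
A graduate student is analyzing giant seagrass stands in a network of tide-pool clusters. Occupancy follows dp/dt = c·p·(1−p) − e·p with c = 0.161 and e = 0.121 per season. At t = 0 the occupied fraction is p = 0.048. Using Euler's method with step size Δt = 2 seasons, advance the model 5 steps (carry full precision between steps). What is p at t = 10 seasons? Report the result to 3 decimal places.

Update rule: p ← p + [c·p·(1−p) − e·p]·Δt with Δt = 2.
step 1: Δp = +0.00310, p = 0.05110
step 2: Δp = +0.00325, p = 0.05435
step 3: Δp = +0.00340, p = 0.05774
step 4: Δp = +0.00355, p = 0.06129
step 5: Δp = +0.00369, p = 0.06498

0.065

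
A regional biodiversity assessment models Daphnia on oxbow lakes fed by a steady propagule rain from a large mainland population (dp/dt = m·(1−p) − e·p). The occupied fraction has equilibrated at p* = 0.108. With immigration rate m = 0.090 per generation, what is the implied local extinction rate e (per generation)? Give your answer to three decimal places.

0.743

At equilibrium m(1−p*) = e·p*, so e = m(1−p*)/p*.
e = 0.090 × 0.8920 / 0.108 = 0.7433.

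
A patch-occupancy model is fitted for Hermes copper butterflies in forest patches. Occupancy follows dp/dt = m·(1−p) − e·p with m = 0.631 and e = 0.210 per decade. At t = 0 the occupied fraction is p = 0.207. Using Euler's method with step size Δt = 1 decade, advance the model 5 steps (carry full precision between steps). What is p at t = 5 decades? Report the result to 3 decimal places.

0.750

Update rule: p ← p + [m·(1−p) − e·p]·Δt with Δt = 1.
step 1: Δp = +0.45691, p = 0.66391
step 2: Δp = +0.07265, p = 0.73656
step 3: Δp = +0.01155, p = 0.74811
step 4: Δp = +0.00184, p = 0.74995
step 5: Δp = +0.00029, p = 0.75024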